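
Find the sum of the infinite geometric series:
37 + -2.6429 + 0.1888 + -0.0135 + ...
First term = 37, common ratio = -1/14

For |r| < 1, S = a / (1 - r)
S = 37 / (1 - (-1/14))
S = 37 / (15/14)
S = 518/15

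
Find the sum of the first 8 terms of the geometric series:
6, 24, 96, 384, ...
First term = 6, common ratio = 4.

Sₙ = a(1 - rⁿ) / (1 - r)
S_8 = 6(1 - 4^8) / (1 - 4)
S_8 = 6(1 - 65536) / (-3)
S_8 = 131070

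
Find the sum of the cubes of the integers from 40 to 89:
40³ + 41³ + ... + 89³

Use ∑_{k=1}^{n} k³ = [n(n+1)/2]², then subtract the first 39 terms.
∑_{k=1}^{89} k³ = [89×90/2]² = 4005² = 16040025
∑_{k=1}^{39} k³ = [39×40/2]² = 780² = 608400
∑_{k=40}^{89} k³ = 16040025 - 608400 = 15431625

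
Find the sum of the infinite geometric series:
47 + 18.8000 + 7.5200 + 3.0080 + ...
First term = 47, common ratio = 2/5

For |r| < 1, S = a / (1 - r)
S = 47 / (1 - (2/5))
S = 47 / (3/5)
S = 235/3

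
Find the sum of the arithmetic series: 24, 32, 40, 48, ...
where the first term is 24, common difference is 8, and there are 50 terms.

Sₙ = n/2 × (first + last)
Last term = a + (n-1)d = 24 + (50-1)×8 = 416
S_50 = 50/2 × (24 + 416)
S_50 = 50/2 × 440 = 11000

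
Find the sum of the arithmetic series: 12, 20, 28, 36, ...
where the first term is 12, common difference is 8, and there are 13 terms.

Sₙ = n/2 × (first + last)
Last term = a + (n-1)d = 12 + (13-1)×8 = 108
S_13 = 13/2 × (12 + 108)
S_13 = 13/2 × 120 = 780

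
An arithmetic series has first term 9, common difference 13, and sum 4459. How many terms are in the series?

Using S = n/2 × [2a + (n-1)d]
4459 = n/2 × [2(9) + (n-1)(13)]
4459 = n/2 × [18 + 13n - 13]
8918 = n × [5 + 13n]
13n² + (5)n - 8918 = 0
Discriminant: Δ = (5)² - 4(13)(-8918) = 25 + 463736 = 463761
√Δ = 681
n = [-(5) + √Δ] / (2·13) = (-5 + 681) / 26 = 676 / 26 = 26
(The negative root is discarded since n must be a positive integer.)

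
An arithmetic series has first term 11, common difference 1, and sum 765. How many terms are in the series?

Using S = n/2 × [2a + (n-1)d]
765 = n/2 × [2(11) + (n-1)(1)]
765 = n/2 × [22 + 1n - 1]
1530 = n × [21 + 1n]
1n² + (21)n - 1530 = 0
Discriminant: Δ = (21)² - 4(1)(-1530) = 441 + 6120 = 6561
√Δ = 81
n = [-(21) + √Δ] / (2·1) = (-21 + 81) / 2 = 60 / 2 = 30
(The negative root is discarded since n must be a positive integer.)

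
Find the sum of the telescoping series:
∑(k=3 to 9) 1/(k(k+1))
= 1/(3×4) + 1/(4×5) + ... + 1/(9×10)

Partial fractions: 1/(k(k+1)) = 1/k - 1/(k+1)
The series telescopes:
= (1/3 - 1/4) + (1/4 - 1/5) + ... + (1/9 - 1/10)
= 1/3 - 1/10
= 7/30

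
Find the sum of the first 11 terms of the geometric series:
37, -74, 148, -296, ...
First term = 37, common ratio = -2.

Sₙ = a(1 - rⁿ) / (1 - r)
S_11 = 37(1 - (-2)^11) / (1 - (-2))
S_11 = 37(1 - (-2048)) / (3)
S_11 = 25271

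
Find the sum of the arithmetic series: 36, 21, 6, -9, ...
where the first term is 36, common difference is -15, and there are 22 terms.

Sₙ = n/2 × (first + last)
Last term = a + (n-1)d = 36 + (22-1)×(-15) = -279
S_22 = 22/2 × (36 + (-279))
S_22 = 22/2 × (-243) = -2673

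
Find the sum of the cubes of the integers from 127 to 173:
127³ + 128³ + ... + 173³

Use ∑_{k=1}^{n} k³ = [n(n+1)/2]², then subtract the first 126 terms.
∑_{k=1}^{173} k³ = [173×174/2]² = 15051² = 226532601
∑_{k=1}^{126} k³ = [126×127/2]² = 8001² = 64016001
∑_{k=127}^{173} k³ = 226532601 - 64016001 = 162516600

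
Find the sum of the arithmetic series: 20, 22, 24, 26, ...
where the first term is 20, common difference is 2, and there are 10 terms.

Sₙ = n/2 × (first + last)
Last term = a + (n-1)d = 20 + (10-1)×2 = 38
S_10 = 10/2 × (20 + 38)
S_10 = 10/2 × 58 = 290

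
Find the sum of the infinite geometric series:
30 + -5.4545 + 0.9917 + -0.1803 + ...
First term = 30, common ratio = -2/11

For |r| < 1, S = a / (1 - r)
S = 30 / (1 - (-2/11))
S = 30 / (13/11)
S = 330/13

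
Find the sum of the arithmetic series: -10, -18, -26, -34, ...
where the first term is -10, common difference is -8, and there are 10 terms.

Sₙ = n/2 × (first + last)
Last term = a + (n-1)d = -10 + (10-1)×(-8) = -82
S_10 = 10/2 × (-10 + (-82))
S_10 = 10/2 × (-92) = -460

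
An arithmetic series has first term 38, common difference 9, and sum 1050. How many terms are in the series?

Using S = n/2 × [2a + (n-1)d]
1050 = n/2 × [2(38) + (n-1)(9)]
1050 = n/2 × [76 + 9n - 9]
2100 = n × [67 + 9n]
9n² + (67)n - 2100 = 0
Discriminant: Δ = (67)² - 4(9)(-2100) = 4489 + 75600 = 80089
√Δ = 283
n = [-(67) + √Δ] / (2·9) = (-67 + 283) / 18 = 216 / 18 = 12
(The negative root is discarded since n must be a positive integer.)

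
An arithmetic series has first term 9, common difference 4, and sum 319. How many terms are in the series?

Using S = n/2 × [2a + (n-1)d]
319 = n/2 × [2(9) + (n-1)(4)]
319 = n/2 × [18 + 4n - 4]
638 = n × [14 + 4n]
4n² + (14)n - 638 = 0
Discriminant: Δ = (14)² - 4(4)(-638) = 196 + 10208 = 10404
√Δ = 102
n = [-(14) + √Δ] / (2·4) = (-14 + 102) / 8 = 88 / 8 = 11
(The negative root is discarded since n must be a positive integer.)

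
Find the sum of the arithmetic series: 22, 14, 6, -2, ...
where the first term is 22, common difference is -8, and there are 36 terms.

Sₙ = n/2 × (first + last)
Last term = a + (n-1)d = 22 + (36-1)×(-8) = -258
S_36 = 36/2 × (22 + (-258))
S_36 = 36/2 × (-236) = -4248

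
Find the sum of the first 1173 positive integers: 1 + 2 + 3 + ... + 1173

Formula: ∑k = n(n+1)/2
= 1173×1174/2
= 1377102/2
= 688551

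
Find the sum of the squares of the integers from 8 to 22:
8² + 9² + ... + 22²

Use ∑_{k=1}^{n} k² = n(n+1)(2n+1)/6, then subtract the first 7 terms.
∑_{k=1}^{22} k² = 22×23×45/6 = 3795
∑_{k=1}^{7} k² = 7×8×15/6 = 140
∑_{k=8}^{22} k² = 3795 - 140 = 3655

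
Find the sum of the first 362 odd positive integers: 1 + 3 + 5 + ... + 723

Sum of first n odd numbers = n²
= 362²
= 131044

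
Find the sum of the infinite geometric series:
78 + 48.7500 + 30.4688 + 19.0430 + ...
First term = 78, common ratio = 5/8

For |r| < 1, S = a / (1 - r)
S = 78 / (1 - (5/8))
S = 78 / (3/8)
S = 208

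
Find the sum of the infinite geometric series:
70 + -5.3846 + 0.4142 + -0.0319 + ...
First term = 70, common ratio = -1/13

For |r| < 1, S = a / (1 - r)
S = 70 / (1 - (-1/13))
S = 70 / (14/13)
S = 65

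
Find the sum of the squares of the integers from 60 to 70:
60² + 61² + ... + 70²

Use ∑_{k=1}^{n} k² = n(n+1)(2n+1)/6, then subtract the first 59 terms.
∑_{k=1}^{70} k² = 70×71×141/6 = 116795
∑_{k=1}^{59} k² = 59×60×119/6 = 70210
∑_{k=60}^{70} k² = 116795 - 70210 = 46585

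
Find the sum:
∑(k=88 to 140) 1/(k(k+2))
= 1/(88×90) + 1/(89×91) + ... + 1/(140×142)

Partial fractions: 1/(k(k+2)) = (1/2)[1/k - 1/(k+2)]
Telescoping leaves the first two and last two terms:
= (1/2)[1/88 + 1/89 - 1/141 - 1/142]
= 663719/156812304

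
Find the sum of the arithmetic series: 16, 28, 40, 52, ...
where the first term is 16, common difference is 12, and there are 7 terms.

Sₙ = n/2 × (first + last)
Last term = a + (n-1)d = 16 + (7-1)×12 = 88
S_7 = 7/2 × (16 + 88)
S_7 = 7/2 × 104 = 364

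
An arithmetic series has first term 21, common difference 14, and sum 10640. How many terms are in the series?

Using S = n/2 × [2a + (n-1)d]
10640 = n/2 × [2(21) + (n-1)(14)]
10640 = n/2 × [42 + 14n - 14]
21280 = n × [28 + 14n]
14n² + (28)n - 21280 = 0
Discriminant: Δ = (28)² - 4(14)(-21280) = 784 + 1191680 = 1192464
√Δ = 1092
n = [-(28) + √Δ] / (2·14) = (-28 + 1092) / 28 = 1064 / 28 = 38
(The negative root is discarded since n must be a positive integer.)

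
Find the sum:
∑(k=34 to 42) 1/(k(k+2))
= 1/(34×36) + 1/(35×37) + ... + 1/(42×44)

Partial fractions: 1/(k(k+2)) = (1/2)[1/k - 1/(k+2)]
Telescoping leaves the first two and last two terms:
= (1/2)[1/34 + 1/35 - 1/43 - 1/44]
= 13509/2251480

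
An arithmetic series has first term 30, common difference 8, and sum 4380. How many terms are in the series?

Using S = n/2 × [2a + (n-1)d]
4380 = n/2 × [2(30) + (n-1)(8)]
4380 = n/2 × [60 + 8n - 8]
8760 = n × [52 + 8n]
8n² + (52)n - 8760 = 0
Discriminant: Δ = (52)² - 4(8)(-8760) = 2704 + 280320 = 283024
√Δ = 532
n = [-(52) + √Δ] / (2·8) = (-52 + 532) / 16 = 480 / 16 = 30
(The negative root is discarded since n must be a positive integer.)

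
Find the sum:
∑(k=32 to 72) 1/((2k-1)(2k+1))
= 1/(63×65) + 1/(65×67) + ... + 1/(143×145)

Partial fractions: 1/((2k-1)(2k+1)) = (1/2)[1/(2k-1) - 1/(2k+1)]
The series telescopes:
= (1/2)[1/63 - 1/145]
= 41/9135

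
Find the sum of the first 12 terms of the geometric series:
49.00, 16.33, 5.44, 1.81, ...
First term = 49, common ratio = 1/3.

Sₙ = a(1 - rⁿ) / (1 - r)
S_12 = 49(1 - (1/3)^12) / (1 - (1/3))
S_12 = 49(1 - (1/531441)) / (2/3)
S_12 = 13020280/177147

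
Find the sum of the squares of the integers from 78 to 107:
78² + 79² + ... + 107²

Use ∑_{k=1}^{n} k² = n(n+1)(2n+1)/6, then subtract the first 77 terms.
∑_{k=1}^{107} k² = 107×108×215/6 = 414090
∑_{k=1}^{77} k² = 77×78×155/6 = 155155
∑_{k=78}^{107} k² = 414090 - 155155 = 258935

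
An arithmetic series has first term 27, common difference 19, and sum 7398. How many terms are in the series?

Using S = n/2 × [2a + (n-1)d]
7398 = n/2 × [2(27) + (n-1)(19)]
7398 = n/2 × [54 + 19n - 19]
14796 = n × [35 + 19n]
19n² + (35)n - 14796 = 0
Discriminant: Δ = (35)² - 4(19)(-14796) = 1225 + 1124496 = 1125721
√Δ = 1061
n = [-(35) + √Δ] / (2·19) = (-35 + 1061) / 38 = 1026 / 38 = 27
(The negative root is discarded since n must be a positive integer.)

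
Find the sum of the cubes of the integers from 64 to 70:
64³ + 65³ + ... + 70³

Use ∑_{k=1}^{n} k³ = [n(n+1)/2]², then subtract the first 63 terms.
∑_{k=1}^{70} k³ = [70×71/2]² = 2485² = 6175225
∑_{k=1}^{63} k³ = [63×64/2]² = 2016² = 4064256
∑_{k=64}^{70} k³ = 6175225 - 4064256 = 2110969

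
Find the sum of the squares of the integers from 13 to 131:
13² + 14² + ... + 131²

Use ∑_{k=1}^{n} k² = n(n+1)(2n+1)/6, then subtract the first 12 terms.
∑_{k=1}^{131} k² = 131×132×263/6 = 757966
∑_{k=1}^{12} k² = 12×13×25/6 = 650
∑_{k=13}^{131} k² = 757966 - 650 = 757316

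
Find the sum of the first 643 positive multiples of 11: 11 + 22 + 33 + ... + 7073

Factor out 11: = 11(1 + 2 + ... + 643) = 11 × n(n+1)/2
= 11 × 643×644/2
= 11 × 207046
= 2277506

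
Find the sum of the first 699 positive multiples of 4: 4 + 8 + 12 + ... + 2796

Factor out 4: = 4(1 + 2 + ... + 699) = 4 × n(n+1)/2
= 4 × 699×700/2
= 4 × 244650
= 978600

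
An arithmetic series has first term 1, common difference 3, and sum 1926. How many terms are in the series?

Using S = n/2 × [2a + (n-1)d]
1926 = n/2 × [2(1) + (n-1)(3)]
1926 = n/2 × [2 + 3n - 3]
3852 = n × [-1 + 3n]
3n² + (-1)n - 3852 = 0
Discriminant: Δ = (-1)² - 4(3)(-3852) = 1 + 46224 = 46225
√Δ = 215
n = [-(-1) + √Δ] / (2·3) = (1 + 215) / 6 = 216 / 6 = 36
(The negative root is discarded since n must be a positive integer.)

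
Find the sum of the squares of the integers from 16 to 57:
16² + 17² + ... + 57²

Use ∑_{k=1}^{n} k² = n(n+1)(2n+1)/6, then subtract the first 15 terms.
∑_{k=1}^{57} k² = 57×58×115/6 = 63365
∑_{k=1}^{15} k² = 15×16×31/6 = 1240
∑_{k=16}^{57} k² = 63365 - 1240 = 62125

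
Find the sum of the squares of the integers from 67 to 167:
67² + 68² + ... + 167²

Use ∑_{k=1}^{n} k² = n(n+1)(2n+1)/6, then subtract the first 66 terms.
∑_{k=1}^{167} k² = 167×168×335/6 = 1566460
∑_{k=1}^{66} k² = 66×67×133/6 = 98021
∑_{k=67}^{167} k² = 1566460 - 98021 = 1468439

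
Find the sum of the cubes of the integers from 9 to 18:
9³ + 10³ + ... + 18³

Use ∑_{k=1}^{n} k³ = [n(n+1)/2]², then subtract the first 8 terms.
∑_{k=1}^{18} k³ = [18×19/2]² = 171² = 29241
∑_{k=1}^{8} k³ = [8×9/2]² = 36² = 1296
∑_{k=9}^{18} k³ = 29241 - 1296 = 27945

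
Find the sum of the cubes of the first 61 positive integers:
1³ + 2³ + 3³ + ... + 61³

Formula: ∑k³ = [n(n+1)/2]²
= [61×62/2]²
= 1891²
= 3575881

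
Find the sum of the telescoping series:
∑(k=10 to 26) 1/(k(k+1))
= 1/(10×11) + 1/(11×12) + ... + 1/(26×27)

Partial fractions: 1/(k(k+1)) = 1/k - 1/(k+1)
The series telescopes:
= (1/10 - 1/11) + (1/11 - 1/12) + ... + (1/26 - 1/27)
= 1/10 - 1/27
= 17/270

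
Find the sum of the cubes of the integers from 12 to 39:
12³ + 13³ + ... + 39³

Use ∑_{k=1}^{n} k³ = [n(n+1)/2]², then subtract the first 11 terms.
∑_{k=1}^{39} k³ = [39×40/2]² = 780² = 608400
∑_{k=1}^{11} k³ = [11×12/2]² = 66² = 4356
∑_{k=12}^{39} k³ = 608400 - 4356 = 604044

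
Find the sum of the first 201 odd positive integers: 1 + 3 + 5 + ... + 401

Sum of first n odd numbers = n²
= 201²
= 40401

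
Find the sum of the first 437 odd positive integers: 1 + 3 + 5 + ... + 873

Sum of first n odd numbers = n²
= 437²
= 190969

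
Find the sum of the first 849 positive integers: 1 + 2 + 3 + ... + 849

Formula: ∑k = n(n+1)/2
= 849×850/2
= 721650/2
= 360825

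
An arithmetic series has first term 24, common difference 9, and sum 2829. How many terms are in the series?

Using S = n/2 × [2a + (n-1)d]
2829 = n/2 × [2(24) + (n-1)(9)]
2829 = n/2 × [48 + 9n - 9]
5658 = n × [39 + 9n]
9n² + (39)n - 5658 = 0
Discriminant: Δ = (39)² - 4(9)(-5658) = 1521 + 203688 = 205209
√Δ = 453
n = [-(39) + √Δ] / (2·9) = (-39 + 453) / 18 = 414 / 18 = 23
(The negative root is discarded since n must be a positive integer.)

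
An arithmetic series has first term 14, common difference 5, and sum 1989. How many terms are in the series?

Using S = n/2 × [2a + (n-1)d]
1989 = n/2 × [2(14) + (n-1)(5)]
1989 = n/2 × [28 + 5n - 5]
3978 = n × [23 + 5n]
5n² + (23)n - 3978 = 0
Discriminant: Δ = (23)² - 4(5)(-3978) = 529 + 79560 = 80089
√Δ = 283
n = [-(23) + √Δ] / (2·5) = (-23 + 283) / 10 = 260 / 10 = 26
(The negative root is discarded since n must be a positive integer.)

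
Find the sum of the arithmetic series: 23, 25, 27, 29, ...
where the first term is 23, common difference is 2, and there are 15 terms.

Sₙ = n/2 × (first + last)
Last term = a + (n-1)d = 23 + (15-1)×2 = 51
S_15 = 15/2 × (23 + 51)
S_15 = 15/2 × 74 = 555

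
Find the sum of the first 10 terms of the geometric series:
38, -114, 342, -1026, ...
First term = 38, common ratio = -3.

Sₙ = a(1 - rⁿ) / (1 - r)
S_10 = 38(1 - (-3)^10) / (1 - (-3))
S_10 = 38(1 - 59049) / (4)
S_10 = -560956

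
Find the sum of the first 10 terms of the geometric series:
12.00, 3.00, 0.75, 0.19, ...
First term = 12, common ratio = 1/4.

Sₙ = a(1 - rⁿ) / (1 - r)
S_10 = 12(1 - (1/4)^10) / (1 - (1/4))
S_10 = 12(1 - (1/1048576)) / (3/4)
S_10 = 1048575/65536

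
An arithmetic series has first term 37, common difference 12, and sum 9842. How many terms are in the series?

Using S = n/2 × [2a + (n-1)d]
9842 = n/2 × [2(37) + (n-1)(12)]
9842 = n/2 × [74 + 12n - 12]
19684 = n × [62 + 12n]
12n² + (62)n - 19684 = 0
Discriminant: Δ = (62)² - 4(12)(-19684) = 3844 + 944832 = 948676
√Δ = 974
n = [-(62) + √Δ] / (2·12) = (-62 + 974) / 24 = 912 / 24 = 38
(The negative root is discarded since n must be a positive integer.)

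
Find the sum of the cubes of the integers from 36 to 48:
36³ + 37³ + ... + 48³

Use ∑_{k=1}^{n} k³ = [n(n+1)/2]², then subtract the first 35 terms.
∑_{k=1}^{48} k³ = [48×49/2]² = 1176² = 1382976
∑_{k=1}^{35} k³ = [35×36/2]² = 630² = 396900
∑_{k=36}^{48} k³ = 1382976 - 396900 = 986076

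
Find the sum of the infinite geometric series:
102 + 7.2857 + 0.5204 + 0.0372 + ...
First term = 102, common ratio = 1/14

For |r| < 1, S = a / (1 - r)
S = 102 / (1 - (1/14))
S = 102 / (13/14)
S = 1428/13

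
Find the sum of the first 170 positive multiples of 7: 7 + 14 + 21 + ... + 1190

Factor out 7: = 7(1 + 2 + ... + 170) = 7 × n(n+1)/2
= 7 × 170×171/2
= 7 × 14535
= 101745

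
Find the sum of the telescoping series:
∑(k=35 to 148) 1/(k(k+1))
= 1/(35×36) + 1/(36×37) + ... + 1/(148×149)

Partial fractions: 1/(k(k+1)) = 1/k - 1/(k+1)
The series telescopes:
= (1/35 - 1/36) + (1/36 - 1/37) + ... + (1/148 - 1/149)
= 1/35 - 1/149
= 114/5215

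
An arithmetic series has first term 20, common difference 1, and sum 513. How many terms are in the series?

Using S = n/2 × [2a + (n-1)d]
513 = n/2 × [2(20) + (n-1)(1)]
513 = n/2 × [40 + 1n - 1]
1026 = n × [39 + 1n]
1n² + (39)n - 1026 = 0
Discriminant: Δ = (39)² - 4(1)(-1026) = 1521 + 4104 = 5625
√Δ = 75
n = [-(39) + √Δ] / (2·1) = (-39 + 75) / 2 = 36 / 2 = 18
(The negative root is discarded since n must be a positive integer.)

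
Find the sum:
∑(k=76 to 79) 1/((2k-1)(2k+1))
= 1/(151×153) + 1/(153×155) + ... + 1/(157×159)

Partial fractions: 1/((2k-1)(2k+1)) = (1/2)[1/(2k-1) - 1/(2k+1)]
The series telescopes:
= (1/2)[1/151 - 1/159]
= 4/24009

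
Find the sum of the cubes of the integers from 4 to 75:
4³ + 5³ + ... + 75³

Use ∑_{k=1}^{n} k³ = [n(n+1)/2]², then subtract the first 3 terms.
∑_{k=1}^{75} k³ = [75×76/2]² = 2850² = 8122500
∑_{k=1}^{3} k³ = [3×4/2]² = 6² = 36
∑_{k=4}^{75} k³ = 8122500 - 36 = 8122464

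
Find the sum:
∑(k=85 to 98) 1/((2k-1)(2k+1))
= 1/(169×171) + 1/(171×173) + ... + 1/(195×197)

Partial fractions: 1/((2k-1)(2k+1)) = (1/2)[1/(2k-1) - 1/(2k+1)]
The series telescopes:
= (1/2)[1/169 - 1/197]
= 14/33293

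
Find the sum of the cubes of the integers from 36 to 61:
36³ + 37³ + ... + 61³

Use ∑_{k=1}^{n} k³ = [n(n+1)/2]², then subtract the first 35 terms.
∑_{k=1}^{61} k³ = [61×62/2]² = 1891² = 3575881
∑_{k=1}^{35} k³ = [35×36/2]² = 630² = 396900
∑_{k=36}^{61} k³ = 3575881 - 396900 = 3178981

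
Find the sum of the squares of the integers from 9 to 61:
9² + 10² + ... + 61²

Use ∑_{k=1}^{n} k² = n(n+1)(2n+1)/6, then subtract the first 8 terms.
∑_{k=1}^{61} k² = 61×62×123/6 = 77531
∑_{k=1}^{8} k² = 8×9×17/6 = 204
∑_{k=9}^{61} k² = 77531 - 204 = 77327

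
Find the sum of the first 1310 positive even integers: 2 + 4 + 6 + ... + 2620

Sum of first n even numbers = n(n+1)
= 1310×1311
= 1717410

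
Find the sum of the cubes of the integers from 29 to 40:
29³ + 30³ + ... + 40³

Use ∑_{k=1}^{n} k³ = [n(n+1)/2]², then subtract the first 28 terms.
∑_{k=1}^{40} k³ = [40×41/2]² = 820² = 672400
∑_{k=1}^{28} k³ = [28×29/2]² = 406² = 164836
∑_{k=29}^{40} k³ = 672400 - 164836 = 507564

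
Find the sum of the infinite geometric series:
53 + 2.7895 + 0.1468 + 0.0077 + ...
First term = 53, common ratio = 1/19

For |r| < 1, S = a / (1 - r)
S = 53 / (1 - (1/19))
S = 53 / (18/19)
S = 1007/18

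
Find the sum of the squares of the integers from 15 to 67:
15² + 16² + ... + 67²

Use ∑_{k=1}^{n} k² = n(n+1)(2n+1)/6, then subtract the first 14 terms.
∑_{k=1}^{67} k² = 67×68×135/6 = 102510
∑_{k=1}^{14} k² = 14×15×29/6 = 1015
∑_{k=15}^{67} k² = 102510 - 1015 = 101495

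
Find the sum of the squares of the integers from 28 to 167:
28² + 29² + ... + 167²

Use ∑_{k=1}^{n} k² = n(n+1)(2n+1)/6, then subtract the first 27 terms.
∑_{k=1}^{167} k² = 167×168×335/6 = 1566460
∑_{k=1}^{27} k² = 27×28×55/6 = 6930
∑_{k=28}^{167} k² = 1566460 - 6930 = 1559530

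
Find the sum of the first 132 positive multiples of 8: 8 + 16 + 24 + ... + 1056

Factor out 8: = 8(1 + 2 + ... + 132) = 8 × n(n+1)/2
= 8 × 132×133/2
= 8 × 8778
= 70224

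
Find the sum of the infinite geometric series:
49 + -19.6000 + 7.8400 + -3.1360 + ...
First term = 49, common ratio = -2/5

For |r| < 1, S = a / (1 - r)
S = 49 / (1 - (-2/5))
S = 49 / (7/5)
S = 35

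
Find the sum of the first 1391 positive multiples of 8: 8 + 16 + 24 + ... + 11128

Factor out 8: = 8(1 + 2 + ... + 1391) = 8 × n(n+1)/2
= 8 × 1391×1392/2
= 8 × 968136
= 7745088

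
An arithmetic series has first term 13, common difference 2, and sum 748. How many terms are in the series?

Using S = n/2 × [2a + (n-1)d]
748 = n/2 × [2(13) + (n-1)(2)]
748 = n/2 × [26 + 2n - 2]
1496 = n × [24 + 2n]
2n² + (24)n - 1496 = 0
Discriminant: Δ = (24)² - 4(2)(-1496) = 576 + 11968 = 12544
√Δ = 112
n = [-(24) + √Δ] / (2·2) = (-24 + 112) / 4 = 88 / 4 = 22
(The negative root is discarded since n must be a positive integer.)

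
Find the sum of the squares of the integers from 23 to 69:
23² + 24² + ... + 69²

Use ∑_{k=1}^{n} k² = n(n+1)(2n+1)/6, then subtract the first 22 terms.
∑_{k=1}^{69} k² = 69×70×139/6 = 111895
∑_{k=1}^{22} k² = 22×23×45/6 = 3795
∑_{k=23}^{69} k² = 111895 - 3795 = 108100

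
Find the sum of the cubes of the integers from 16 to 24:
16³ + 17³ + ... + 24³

Use ∑_{k=1}^{n} k³ = [n(n+1)/2]², then subtract the first 15 terms.
∑_{k=1}^{24} k³ = [24×25/2]² = 300² = 90000
∑_{k=1}^{15} k³ = [15×16/2]² = 120² = 14400
∑_{k=16}^{24} k³ = 90000 - 14400 = 75600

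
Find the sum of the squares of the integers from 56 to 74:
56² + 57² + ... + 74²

Use ∑_{k=1}^{n} k² = n(n+1)(2n+1)/6, then subtract the first 55 terms.
∑_{k=1}^{74} k² = 74×75×149/6 = 137825
∑_{k=1}^{55} k² = 55×56×111/6 = 56980
∑_{k=56}^{74} k² = 137825 - 56980 = 80845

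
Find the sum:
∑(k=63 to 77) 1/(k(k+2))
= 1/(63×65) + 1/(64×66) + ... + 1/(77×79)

Partial fractions: 1/(k(k+2)) = (1/2)[1/k - 1/(k+2)]
Telescoping leaves the first two and last two terms:
= (1/2)[1/63 + 1/64 - 1/78 - 1/79]
= 24925/8281728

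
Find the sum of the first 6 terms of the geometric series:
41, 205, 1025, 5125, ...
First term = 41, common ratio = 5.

Sₙ = a(1 - rⁿ) / (1 - r)
S_6 = 41(1 - 5^6) / (1 - 5)
S_6 = 41(1 - 15625) / (-4)
S_6 = 160146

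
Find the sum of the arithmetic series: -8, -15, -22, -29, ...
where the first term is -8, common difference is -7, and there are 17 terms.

Sₙ = n/2 × (first + last)
Last term = a + (n-1)d = -8 + (17-1)×(-7) = -120
S_17 = 17/2 × (-8 + (-120))
S_17 = 17/2 × (-128) = -1088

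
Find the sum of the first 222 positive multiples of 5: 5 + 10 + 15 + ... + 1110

Factor out 5: = 5(1 + 2 + ... + 222) = 5 × n(n+1)/2
= 5 × 222×223/2
= 5 × 24753
= 123765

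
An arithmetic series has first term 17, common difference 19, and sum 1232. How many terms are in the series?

Using S = n/2 × [2a + (n-1)d]
1232 = n/2 × [2(17) + (n-1)(19)]
1232 = n/2 × [34 + 19n - 19]
2464 = n × [15 + 19n]
19n² + (15)n - 2464 = 0
Discriminant: Δ = (15)² - 4(19)(-2464) = 225 + 187264 = 187489
√Δ = 433
n = [-(15) + √Δ] / (2·19) = (-15 + 433) / 38 = 418 / 38 = 11
(The negative root is discarded since n must be a positive integer.)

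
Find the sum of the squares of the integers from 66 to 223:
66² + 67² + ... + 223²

Use ∑_{k=1}^{n} k² = n(n+1)(2n+1)/6, then subtract the first 65 terms.
∑_{k=1}^{223} k² = 223×224×447/6 = 3721424
∑_{k=1}^{65} k² = 65×66×131/6 = 93665
∑_{k=66}^{223} k² = 3721424 - 93665 = 3627759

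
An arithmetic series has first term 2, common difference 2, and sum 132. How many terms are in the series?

Using S = n/2 × [2a + (n-1)d]
132 = n/2 × [2(2) + (n-1)(2)]
132 = n/2 × [4 + 2n - 2]
264 = n × [2 + 2n]
2n² + (2)n - 264 = 0
Discriminant: Δ = (2)² - 4(2)(-264) = 4 + 2112 = 2116
√Δ = 46
n = [-(2) + √Δ] / (2·2) = (-2 + 46) / 4 = 44 / 4 = 11
(The negative root is discarded since n must be a positive integer.)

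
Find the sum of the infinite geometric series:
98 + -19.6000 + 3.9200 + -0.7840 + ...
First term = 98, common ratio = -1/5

For |r| < 1, S = a / (1 - r)
S = 98 / (1 - (-1/5))
S = 98 / (6/5)
S = 245/3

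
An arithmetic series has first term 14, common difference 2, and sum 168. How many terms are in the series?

Using S = n/2 × [2a + (n-1)d]
168 = n/2 × [2(14) + (n-1)(2)]
168 = n/2 × [28 + 2n - 2]
336 = n × [26 + 2n]
2n² + (26)n - 336 = 0
Discriminant: Δ = (26)² - 4(2)(-336) = 676 + 2688 = 3364
√Δ = 58
n = [-(26) + √Δ] / (2·2) = (-26 + 58) / 4 = 32 / 4 = 8
(The negative root is discarded since n must be a positive integer.)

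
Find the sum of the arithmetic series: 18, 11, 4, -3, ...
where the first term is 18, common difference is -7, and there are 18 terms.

Sₙ = n/2 × (first + last)
Last term = a + (n-1)d = 18 + (18-1)×(-7) = -101
S_18 = 18/2 × (18 + (-101))
S_18 = 18/2 × (-83) = -747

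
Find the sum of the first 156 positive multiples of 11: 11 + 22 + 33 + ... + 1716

Factor out 11: = 11(1 + 2 + ... + 156) = 11 × n(n+1)/2
= 11 × 156×157/2
= 11 × 12246
= 134706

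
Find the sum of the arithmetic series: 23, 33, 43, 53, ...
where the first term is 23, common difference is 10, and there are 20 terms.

Sₙ = n/2 × (first + last)
Last term = a + (n-1)d = 23 + (20-1)×10 = 213
S_20 = 20/2 × (23 + 213)
S_20 = 20/2 × 236 = 2360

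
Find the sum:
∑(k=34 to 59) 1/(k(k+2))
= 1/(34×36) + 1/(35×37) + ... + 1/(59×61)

Partial fractions: 1/(k(k+2)) = (1/2)[1/k - 1/(k+2)]
Telescoping leaves the first two and last two terms:
= (1/2)[1/34 + 1/35 - 1/60 - 1/61]
= 2171/174216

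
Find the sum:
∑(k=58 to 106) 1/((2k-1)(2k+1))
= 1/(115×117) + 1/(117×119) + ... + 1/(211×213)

Partial fractions: 1/((2k-1)(2k+1)) = (1/2)[1/(2k-1) - 1/(2k+1)]
The series telescopes:
= (1/2)[1/115 - 1/213]
= 49/24495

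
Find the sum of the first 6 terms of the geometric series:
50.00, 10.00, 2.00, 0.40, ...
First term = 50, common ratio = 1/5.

Sₙ = a(1 - rⁿ) / (1 - r)
S_6 = 50(1 - (1/5)^6) / (1 - (1/5))
S_6 = 50(1 - (1/15625)) / (4/5)
S_6 = 7812/125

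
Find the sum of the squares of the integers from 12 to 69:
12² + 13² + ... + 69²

Use ∑_{k=1}^{n} k² = n(n+1)(2n+1)/6, then subtract the first 11 terms.
∑_{k=1}^{69} k² = 69×70×139/6 = 111895
∑_{k=1}^{11} k² = 11×12×23/6 = 506
∑_{k=12}^{69} k² = 111895 - 506 = 111389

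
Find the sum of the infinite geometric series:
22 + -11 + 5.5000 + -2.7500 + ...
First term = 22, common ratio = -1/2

For |r| < 1, S = a / (1 - r)
S = 22 / (1 - (-1/2))
S = 22 / (3/2)
S = 44/3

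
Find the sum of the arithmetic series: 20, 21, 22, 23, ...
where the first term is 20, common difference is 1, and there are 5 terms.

Sₙ = n/2 × (first + last)
Last term = a + (n-1)d = 20 + (5-1)×1 = 24
S_5 = 5/2 × (20 + 24)
S_5 = 5/2 × 44 = 110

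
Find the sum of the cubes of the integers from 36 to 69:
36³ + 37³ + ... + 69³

Use ∑_{k=1}^{n} k³ = [n(n+1)/2]², then subtract the first 35 terms.
∑_{k=1}^{69} k³ = [69×70/2]² = 2415² = 5832225
∑_{k=1}^{35} k³ = [35×36/2]² = 630² = 396900
∑_{k=36}^{69} k³ = 5832225 - 396900 = 5435325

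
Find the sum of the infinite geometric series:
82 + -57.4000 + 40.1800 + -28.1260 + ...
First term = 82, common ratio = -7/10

For |r| < 1, S = a / (1 - r)
S = 82 / (1 - (-7/10))
S = 82 / (17/10)
S = 820/17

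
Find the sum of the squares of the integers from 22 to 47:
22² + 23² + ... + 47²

Use ∑_{k=1}^{n} k² = n(n+1)(2n+1)/6, then subtract the first 21 terms.
∑_{k=1}^{47} k² = 47×48×95/6 = 35720
∑_{k=1}^{21} k² = 21×22×43/6 = 3311
∑_{k=22}^{47} k² = 35720 - 3311 = 32409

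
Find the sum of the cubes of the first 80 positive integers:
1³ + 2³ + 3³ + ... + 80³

Formula: ∑k³ = [n(n+1)/2]²
= [80×81/2]²
= 3240²
= 10497600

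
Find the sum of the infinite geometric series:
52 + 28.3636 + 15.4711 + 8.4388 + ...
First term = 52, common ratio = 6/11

For |r| < 1, S = a / (1 - r)
S = 52 / (1 - (6/11))
S = 52 / (5/11)
S = 572/5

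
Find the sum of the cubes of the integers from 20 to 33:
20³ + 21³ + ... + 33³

Use ∑_{k=1}^{n} k³ = [n(n+1)/2]², then subtract the first 19 terms.
∑_{k=1}^{33} k³ = [33×34/2]² = 561² = 314721
∑_{k=1}^{19} k³ = [19×20/2]² = 190² = 36100
∑_{k=20}^{33} k³ = 314721 - 36100 = 278621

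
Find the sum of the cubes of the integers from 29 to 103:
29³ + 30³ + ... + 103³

Use ∑_{k=1}^{n} k³ = [n(n+1)/2]², then subtract the first 28 terms.
∑_{k=1}^{103} k³ = [103×104/2]² = 5356² = 28686736
∑_{k=1}^{28} k³ = [28×29/2]² = 406² = 164836
∑_{k=29}^{103} k³ = 28686736 - 164836 = 28521900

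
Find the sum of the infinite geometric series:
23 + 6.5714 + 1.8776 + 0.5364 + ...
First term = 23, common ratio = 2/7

For |r| < 1, S = a / (1 - r)
S = 23 / (1 - (2/7))
S = 23 / (5/7)
S = 161/5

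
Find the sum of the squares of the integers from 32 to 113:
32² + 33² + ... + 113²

Use ∑_{k=1}^{n} k² = n(n+1)(2n+1)/6, then subtract the first 31 terms.
∑_{k=1}^{113} k² = 113×114×227/6 = 487369
∑_{k=1}^{31} k² = 31×32×63/6 = 10416
∑_{k=32}^{113} k² = 487369 - 10416 = 476953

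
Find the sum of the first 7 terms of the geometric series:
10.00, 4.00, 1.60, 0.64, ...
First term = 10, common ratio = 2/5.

Sₙ = a(1 - rⁿ) / (1 - r)
S_7 = 10(1 - (2/5)^7) / (1 - (2/5))
S_7 = 10(1 - (128/78125)) / (3/5)
S_7 = 51998/3125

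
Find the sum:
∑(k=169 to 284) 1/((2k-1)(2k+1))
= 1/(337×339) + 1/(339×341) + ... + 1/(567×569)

Partial fractions: 1/((2k-1)(2k+1)) = (1/2)[1/(2k-1) - 1/(2k+1)]
The series telescopes:
= (1/2)[1/337 - 1/569]
= 116/191753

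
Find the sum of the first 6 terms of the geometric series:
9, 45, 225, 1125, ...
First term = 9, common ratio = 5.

Sₙ = a(1 - rⁿ) / (1 - r)
S_6 = 9(1 - 5^6) / (1 - 5)
S_6 = 9(1 - 15625) / (-4)
S_6 = 35154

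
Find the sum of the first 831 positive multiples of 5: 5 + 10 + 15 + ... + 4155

Factor out 5: = 5(1 + 2 + ... + 831) = 5 × n(n+1)/2
= 5 × 831×832/2
= 5 × 345696
= 1728480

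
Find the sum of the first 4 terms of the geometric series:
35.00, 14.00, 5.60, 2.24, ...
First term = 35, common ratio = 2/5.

Sₙ = a(1 - rⁿ) / (1 - r)
S_4 = 35(1 - (2/5)^4) / (1 - (2/5))
S_4 = 35(1 - (16/625)) / (3/5)
S_4 = 1421/25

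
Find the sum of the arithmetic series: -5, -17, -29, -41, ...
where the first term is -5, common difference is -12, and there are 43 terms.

Sₙ = n/2 × (first + last)
Last term = a + (n-1)d = -5 + (43-1)×(-12) = -509
S_43 = 43/2 × (-5 + (-509))
S_43 = 43/2 × (-514) = -11051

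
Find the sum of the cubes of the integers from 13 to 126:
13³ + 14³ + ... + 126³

Use ∑_{k=1}^{n} k³ = [n(n+1)/2]², then subtract the first 12 terms.
∑_{k=1}^{126} k³ = [126×127/2]² = 8001² = 64016001
∑_{k=1}^{12} k³ = [12×13/2]² = 78² = 6084
∑_{k=13}^{126} k³ = 64016001 - 6084 = 64009917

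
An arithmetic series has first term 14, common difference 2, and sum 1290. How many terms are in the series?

Using S = n/2 × [2a + (n-1)d]
1290 = n/2 × [2(14) + (n-1)(2)]
1290 = n/2 × [28 + 2n - 2]
2580 = n × [26 + 2n]
2n² + (26)n - 2580 = 0
Discriminant: Δ = (26)² - 4(2)(-2580) = 676 + 20640 = 21316
√Δ = 146
n = [-(26) + √Δ] / (2·2) = (-26 + 146) / 4 = 120 / 4 = 30
(The negative root is discarded since n must be a positive integer.)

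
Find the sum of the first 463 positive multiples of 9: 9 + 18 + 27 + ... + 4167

Factor out 9: = 9(1 + 2 + ... + 463) = 9 × n(n+1)/2
= 9 × 463×464/2
= 9 × 107416
= 966744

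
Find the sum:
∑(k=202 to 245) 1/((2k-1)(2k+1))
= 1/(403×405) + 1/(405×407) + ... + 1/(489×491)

Partial fractions: 1/((2k-1)(2k+1)) = (1/2)[1/(2k-1) - 1/(2k+1)]
The series telescopes:
= (1/2)[1/403 - 1/491]
= 44/197873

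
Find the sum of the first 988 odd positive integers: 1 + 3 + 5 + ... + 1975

Sum of first n odd numbers = n²
= 988²
= 976144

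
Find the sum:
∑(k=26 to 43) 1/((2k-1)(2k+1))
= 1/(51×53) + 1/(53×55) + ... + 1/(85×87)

Partial fractions: 1/((2k-1)(2k+1)) = (1/2)[1/(2k-1) - 1/(2k+1)]
The series telescopes:
= (1/2)[1/51 - 1/87]
= 2/493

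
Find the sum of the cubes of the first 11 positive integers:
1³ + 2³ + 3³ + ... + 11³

Formula: ∑k³ = [n(n+1)/2]²
= [11×12/2]²
= 66²
= 4356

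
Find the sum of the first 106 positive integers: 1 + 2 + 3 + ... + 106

Formula: ∑k = n(n+1)/2
= 106×107/2
= 11342/2
= 5671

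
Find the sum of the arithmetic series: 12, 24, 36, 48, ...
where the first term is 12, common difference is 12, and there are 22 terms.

Sₙ = n/2 × (first + last)
Last term = a + (n-1)d = 12 + (22-1)×12 = 264
S_22 = 22/2 × (12 + 264)
S_22 = 22/2 × 276 = 3036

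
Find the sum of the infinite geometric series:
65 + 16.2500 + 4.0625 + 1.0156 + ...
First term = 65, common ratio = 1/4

For |r| < 1, S = a / (1 - r)
S = 65 / (1 - (1/4))
S = 65 / (3/4)
S = 260/3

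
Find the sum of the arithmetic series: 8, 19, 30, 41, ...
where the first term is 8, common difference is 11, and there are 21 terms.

Sₙ = n/2 × (first + last)
Last term = a + (n-1)d = 8 + (21-1)×11 = 228
S_21 = 21/2 × (8 + 228)
S_21 = 21/2 × 236 = 2478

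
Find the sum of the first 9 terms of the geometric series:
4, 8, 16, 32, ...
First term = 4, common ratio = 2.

Sₙ = a(1 - rⁿ) / (1 - r)
S_9 = 4(1 - 2^9) / (1 - 2)
S_9 = 4(1 - 512) / (-1)
S_9 = 2044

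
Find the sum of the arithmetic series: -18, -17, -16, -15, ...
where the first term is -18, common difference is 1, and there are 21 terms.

Sₙ = n/2 × (first + last)
Last term = a + (n-1)d = -18 + (21-1)×1 = 2
S_21 = 21/2 × (-18 + 2)
S_21 = 21/2 × (-16) = -168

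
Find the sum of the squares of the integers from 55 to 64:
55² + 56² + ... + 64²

Use ∑_{k=1}^{n} k² = n(n+1)(2n+1)/6, then subtract the first 54 terms.
∑_{k=1}^{64} k² = 64×65×129/6 = 89440
∑_{k=1}^{54} k² = 54×55×109/6 = 53955
∑_{k=55}^{64} k² = 89440 - 53955 = 35485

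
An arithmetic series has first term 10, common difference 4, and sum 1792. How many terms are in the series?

Using S = n/2 × [2a + (n-1)d]
1792 = n/2 × [2(10) + (n-1)(4)]
1792 = n/2 × [20 + 4n - 4]
3584 = n × [16 + 4n]
4n² + (16)n - 3584 = 0
Discriminant: Δ = (16)² - 4(4)(-3584) = 256 + 57344 = 57600
√Δ = 240
n = [-(16) + √Δ] / (2·4) = (-16 + 240) / 8 = 224 / 8 = 28
(The negative root is discarded since n must be a positive integer.)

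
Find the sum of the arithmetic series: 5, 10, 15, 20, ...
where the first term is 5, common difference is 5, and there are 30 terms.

Sₙ = n/2 × (first + last)
Last term = a + (n-1)d = 5 + (30-1)×5 = 150
S_30 = 30/2 × (5 + 150)
S_30 = 30/2 × 155 = 2325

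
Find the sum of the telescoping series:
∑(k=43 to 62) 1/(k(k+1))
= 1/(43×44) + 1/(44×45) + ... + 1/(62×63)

Partial fractions: 1/(k(k+1)) = 1/k - 1/(k+1)
The series telescopes:
= (1/43 - 1/44) + (1/44 - 1/45) + ... + (1/62 - 1/63)
= 1/43 - 1/63
= 20/2709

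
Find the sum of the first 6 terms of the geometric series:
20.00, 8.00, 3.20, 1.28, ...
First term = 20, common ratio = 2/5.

Sₙ = a(1 - rⁿ) / (1 - r)
S_6 = 20(1 - (2/5)^6) / (1 - (2/5))
S_6 = 20(1 - (64/15625)) / (3/5)
S_6 = 20748/625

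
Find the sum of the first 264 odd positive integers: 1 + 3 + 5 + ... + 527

Sum of first n odd numbers = n²
= 264²
= 69696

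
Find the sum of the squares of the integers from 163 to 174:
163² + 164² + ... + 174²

Use ∑_{k=1}^{n} k² = n(n+1)(2n+1)/6, then subtract the first 162 terms.
∑_{k=1}^{174} k² = 174×175×349/6 = 1771175
∑_{k=1}^{162} k² = 162×163×325/6 = 1430325
∑_{k=163}^{174} k² = 1771175 - 1430325 = 340850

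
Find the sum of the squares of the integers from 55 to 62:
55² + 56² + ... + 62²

Use ∑_{k=1}^{n} k² = n(n+1)(2n+1)/6, then subtract the first 54 terms.
∑_{k=1}^{62} k² = 62×63×125/6 = 81375
∑_{k=1}^{54} k² = 54×55×109/6 = 53955
∑_{k=55}^{62} k² = 81375 - 53955 = 27420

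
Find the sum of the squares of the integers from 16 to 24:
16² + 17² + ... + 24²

Use ∑_{k=1}^{n} k² = n(n+1)(2n+1)/6, then subtract the first 15 terms.
∑_{k=1}^{24} k² = 24×25×49/6 = 4900
∑_{k=1}^{15} k² = 15×16×31/6 = 1240
∑_{k=16}^{24} k² = 4900 - 1240 = 3660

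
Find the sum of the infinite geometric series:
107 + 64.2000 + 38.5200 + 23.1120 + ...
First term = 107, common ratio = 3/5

For |r| < 1, S = a / (1 - r)
S = 107 / (1 - (3/5))
S = 107 / (2/5)
S = 535/2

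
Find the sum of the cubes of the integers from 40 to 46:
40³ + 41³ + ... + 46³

Use ∑_{k=1}^{n} k³ = [n(n+1)/2]², then subtract the first 39 terms.
∑_{k=1}^{46} k³ = [46×47/2]² = 1081² = 1168561
∑_{k=1}^{39} k³ = [39×40/2]² = 780² = 608400
∑_{k=40}^{46} k³ = 1168561 - 608400 = 560161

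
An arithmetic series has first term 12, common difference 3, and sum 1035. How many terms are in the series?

Using S = n/2 × [2a + (n-1)d]
1035 = n/2 × [2(12) + (n-1)(3)]
1035 = n/2 × [24 + 3n - 3]
2070 = n × [21 + 3n]
3n² + (21)n - 2070 = 0
Discriminant: Δ = (21)² - 4(3)(-2070) = 441 + 24840 = 25281
√Δ = 159
n = [-(21) + √Δ] / (2·3) = (-21 + 159) / 6 = 138 / 6 = 23
(The negative root is discarded since n must be a positive integer.)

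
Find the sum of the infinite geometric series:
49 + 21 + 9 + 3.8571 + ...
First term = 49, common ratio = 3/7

For |r| < 1, S = a / (1 - r)
S = 49 / (1 - (3/7))
S = 49 / (4/7)
S = 343/4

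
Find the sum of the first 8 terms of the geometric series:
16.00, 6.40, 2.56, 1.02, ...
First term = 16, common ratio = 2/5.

Sₙ = a(1 - rⁿ) / (1 - r)
S_8 = 16(1 - (2/5)^8) / (1 - (2/5))
S_8 = 16(1 - (256/390625)) / (3/5)
S_8 = 2081968/78125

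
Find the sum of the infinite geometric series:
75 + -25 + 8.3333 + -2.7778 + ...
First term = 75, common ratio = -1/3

For |r| < 1, S = a / (1 - r)
S = 75 / (1 - (-1/3))
S = 75 / (4/3)
S = 225/4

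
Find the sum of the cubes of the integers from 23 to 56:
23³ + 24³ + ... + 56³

Use ∑_{k=1}^{n} k³ = [n(n+1)/2]², then subtract the first 22 terms.
∑_{k=1}^{56} k³ = [56×57/2]² = 1596² = 2547216
∑_{k=1}^{22} k³ = [22×23/2]² = 253² = 64009
∑_{k=23}^{56} k³ = 2547216 - 64009 = 2483207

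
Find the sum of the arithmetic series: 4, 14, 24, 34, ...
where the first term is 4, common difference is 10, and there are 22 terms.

Sₙ = n/2 × (first + last)
Last term = a + (n-1)d = 4 + (22-1)×10 = 214
S_22 = 22/2 × (4 + 214)
S_22 = 22/2 × 218 = 2398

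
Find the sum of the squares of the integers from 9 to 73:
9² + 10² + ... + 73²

Use ∑_{k=1}^{n} k² = n(n+1)(2n+1)/6, then subtract the first 8 terms.
∑_{k=1}^{73} k² = 73×74×147/6 = 132349
∑_{k=1}^{8} k² = 8×9×17/6 = 204
∑_{k=9}^{73} k² = 132349 - 204 = 132145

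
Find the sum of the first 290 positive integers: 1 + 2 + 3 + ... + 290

Formula: ∑k = n(n+1)/2
= 290×291/2
= 84390/2
= 42195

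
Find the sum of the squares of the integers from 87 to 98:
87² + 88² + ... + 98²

Use ∑_{k=1}^{n} k² = n(n+1)(2n+1)/6, then subtract the first 86 terms.
∑_{k=1}^{98} k² = 98×99×197/6 = 318549
∑_{k=1}^{86} k² = 86×87×173/6 = 215731
∑_{k=87}^{98} k² = 318549 - 215731 = 102818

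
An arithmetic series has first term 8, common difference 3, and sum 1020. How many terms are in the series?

Using S = n/2 × [2a + (n-1)d]
1020 = n/2 × [2(8) + (n-1)(3)]
1020 = n/2 × [16 + 3n - 3]
2040 = n × [13 + 3n]
3n² + (13)n - 2040 = 0
Discriminant: Δ = (13)² - 4(3)(-2040) = 169 + 24480 = 24649
√Δ = 157
n = [-(13) + √Δ] / (2·3) = (-13 + 157) / 6 = 144 / 6 = 24
(The negative root is discarded since n must be a positive integer.)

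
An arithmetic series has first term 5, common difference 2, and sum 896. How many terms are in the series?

Using S = n/2 × [2a + (n-1)d]
896 = n/2 × [2(5) + (n-1)(2)]
896 = n/2 × [10 + 2n - 2]
1792 = n × [8 + 2n]
2n² + (8)n - 1792 = 0
Discriminant: Δ = (8)² - 4(2)(-1792) = 64 + 14336 = 14400
√Δ = 120
n = [-(8) + √Δ] / (2·2) = (-8 + 120) / 4 = 112 / 4 = 28
(The negative root is discarded since n must be a positive integer.)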